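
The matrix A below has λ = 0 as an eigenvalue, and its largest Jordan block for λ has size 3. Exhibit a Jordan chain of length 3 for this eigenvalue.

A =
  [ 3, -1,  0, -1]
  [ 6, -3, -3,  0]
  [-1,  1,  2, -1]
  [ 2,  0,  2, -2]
A Jordan chain for λ = 0 of length 3:
v_1 = (1, 3, -1, 0)ᵀ
v_2 = (3, 6, -1, 2)ᵀ
v_3 = (1, 0, 0, 0)ᵀ

Let N = A − (0)·I. We want v_3 with N^3 v_3 = 0 but N^2 v_3 ≠ 0; then v_{j-1} := N · v_j for j = 3, …, 2.

Pick v_3 = (1, 0, 0, 0)ᵀ.
Then v_2 = N · v_3 = (3, 6, -1, 2)ᵀ.
Then v_1 = N · v_2 = (1, 3, -1, 0)ᵀ.

Sanity check: (A − (0)·I) v_1 = (0, 0, 0, 0)ᵀ = 0. ✓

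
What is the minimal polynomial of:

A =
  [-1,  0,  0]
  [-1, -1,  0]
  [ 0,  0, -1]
x^2 + 2*x + 1

The characteristic polynomial is χ_A(x) = (x + 1)^3, so the eigenvalues are known. The minimal polynomial is
  m_A(x) = Π_λ (x − λ)^{k_λ}
where k_λ is the size of the *largest* Jordan block for λ (equivalently, the smallest k with (A − λI)^k v = 0 for every generalised eigenvector v of λ).

  λ = -1: largest Jordan block has size 2, contributing (x + 1)^2

So m_A(x) = (x + 1)^2 = x^2 + 2*x + 1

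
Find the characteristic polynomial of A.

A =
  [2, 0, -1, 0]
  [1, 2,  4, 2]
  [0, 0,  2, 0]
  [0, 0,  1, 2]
x^4 - 8*x^3 + 24*x^2 - 32*x + 16

Expanding det(x·I − A) (e.g. by cofactor expansion or by noting that A is similar to its Jordan form J, which has the same characteristic polynomial as A) gives
  χ_A(x) = x^4 - 8*x^3 + 24*x^2 - 32*x + 16
which factors as (x - 2)^4. The eigenvalues (with algebraic multiplicities) are λ = 2 with multiplicity 4.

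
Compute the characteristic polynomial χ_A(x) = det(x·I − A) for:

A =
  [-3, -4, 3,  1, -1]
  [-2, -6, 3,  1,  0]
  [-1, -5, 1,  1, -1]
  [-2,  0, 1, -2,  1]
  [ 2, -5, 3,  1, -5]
x^5 + 15*x^4 + 90*x^3 + 270*x^2 + 405*x + 243

Expanding det(x·I − A) (e.g. by cofactor expansion or by noting that A is similar to its Jordan form J, which has the same characteristic polynomial as A) gives
  χ_A(x) = x^5 + 15*x^4 + 90*x^3 + 270*x^2 + 405*x + 243
which factors as (x + 3)^5. The eigenvalues (with algebraic multiplicities) are λ = -3 with multiplicity 5.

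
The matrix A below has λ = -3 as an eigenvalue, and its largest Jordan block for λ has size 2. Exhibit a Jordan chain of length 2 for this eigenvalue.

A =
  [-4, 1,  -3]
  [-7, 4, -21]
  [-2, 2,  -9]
A Jordan chain for λ = -3 of length 2:
v_1 = (-1, -7, -2)ᵀ
v_2 = (1, 0, 0)ᵀ

Let N = A − (-3)·I. We want v_2 with N^2 v_2 = 0 but N^1 v_2 ≠ 0; then v_{j-1} := N · v_j for j = 2, …, 2.

Pick v_2 = (1, 0, 0)ᵀ.
Then v_1 = N · v_2 = (-1, -7, -2)ᵀ.

Sanity check: (A − (-3)·I) v_1 = (0, 0, 0)ᵀ = 0. ✓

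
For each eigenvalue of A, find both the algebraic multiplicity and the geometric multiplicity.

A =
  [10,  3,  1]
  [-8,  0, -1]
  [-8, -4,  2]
λ = 4: alg = 3, geom = 1

Step 1 — factor the characteristic polynomial to read off the algebraic multiplicities:
  χ_A(x) = (x - 4)^3

Step 2 — compute geometric multiplicities via the rank-nullity identity g(λ) = n − rank(A − λI):
  rank(A − (4)·I) = 2, so dim ker(A − (4)·I) = n − 2 = 1

Summary:
  λ = 4: algebraic multiplicity = 3, geometric multiplicity = 1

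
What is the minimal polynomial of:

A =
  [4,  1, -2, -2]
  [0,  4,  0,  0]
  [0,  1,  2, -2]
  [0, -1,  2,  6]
x^2 - 8*x + 16

The characteristic polynomial is χ_A(x) = (x - 4)^4, so the eigenvalues are known. The minimal polynomial is
  m_A(x) = Π_λ (x − λ)^{k_λ}
where k_λ is the size of the *largest* Jordan block for λ (equivalently, the smallest k with (A − λI)^k v = 0 for every generalised eigenvector v of λ).

  λ = 4: largest Jordan block has size 2, contributing (x − 4)^2

So m_A(x) = (x - 4)^2 = x^2 - 8*x + 16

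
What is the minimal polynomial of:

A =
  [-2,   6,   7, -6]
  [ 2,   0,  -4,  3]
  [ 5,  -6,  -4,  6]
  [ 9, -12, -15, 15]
x^3 - 6*x^2 + 9*x

The characteristic polynomial is χ_A(x) = x*(x - 3)^3, so the eigenvalues are known. The minimal polynomial is
  m_A(x) = Π_λ (x − λ)^{k_λ}
where k_λ is the size of the *largest* Jordan block for λ (equivalently, the smallest k with (A − λI)^k v = 0 for every generalised eigenvector v of λ).

  λ = 0: largest Jordan block has size 1, contributing (x − 0)
  λ = 3: largest Jordan block has size 2, contributing (x − 3)^2

So m_A(x) = x*(x - 3)^2 = x^3 - 6*x^2 + 9*x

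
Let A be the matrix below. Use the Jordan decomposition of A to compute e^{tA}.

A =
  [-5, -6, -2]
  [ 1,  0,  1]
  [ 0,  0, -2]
e^{tA} =
  [-2*exp(-2*t) + 3*exp(-3*t), -6*exp(-2*t) + 6*exp(-3*t), -2*t*exp(-2*t)]
  [exp(-2*t) - exp(-3*t), 3*exp(-2*t) - 2*exp(-3*t), t*exp(-2*t)]
  [0, 0, exp(-2*t)]

Strategy: write A = P · J · P⁻¹ where J is a Jordan canonical form, so e^{tA} = P · e^{tJ} · P⁻¹, and e^{tJ} can be computed block-by-block.

A has Jordan form
J =
  [-3,  0,  0]
  [ 0, -2,  1]
  [ 0,  0, -2]
(up to reordering of blocks).

Per-block formulas:
  For a 1×1 block at λ = -3: exp(t · [-3]) = [e^(-3t)].
  For a 2×2 Jordan block J_2(-2): exp(t · J_2(-2)) = e^(-2t)·(I + t·N), where N is the 2×2 nilpotent shift.

After assembling e^{tJ} and conjugating by P, we get:

e^{tA} =
  [-2*exp(-2*t) + 3*exp(-3*t), -6*exp(-2*t) + 6*exp(-3*t), -2*t*exp(-2*t)]
  [exp(-2*t) - exp(-3*t), 3*exp(-2*t) - 2*exp(-3*t), t*exp(-2*t)]
  [0, 0, exp(-2*t)]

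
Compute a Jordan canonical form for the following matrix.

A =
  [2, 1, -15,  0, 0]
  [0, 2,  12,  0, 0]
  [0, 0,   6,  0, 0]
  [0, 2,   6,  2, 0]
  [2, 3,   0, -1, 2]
J_2(2) ⊕ J_2(2) ⊕ J_1(6)

The characteristic polynomial is
  det(x·I − A) = x^5 - 14*x^4 + 72*x^3 - 176*x^2 + 208*x - 96 = (x - 6)*(x - 2)^4

Eigenvalues and multiplicities (the geometric multiplicity of λ is n − rank(A − λI), which equals the number of Jordan blocks for λ):
  λ = 2: algebraic multiplicity = 4, geometric multiplicity = 2
  λ = 6: algebraic multiplicity = 1, geometric multiplicity = 1

Determining the block sizes for each eigenvalue:
  λ = 2: with am = 4 and gm = 2, the partition is not yet determined (e.g. several partitions of 4 into 2 parts exist). Let N = A − (2)·I. Computing rank(N^1) = 3, rank(N^2) = 1; the number of blocks of size ≥ j is rank(N^{j−1}) − rank(N^j), giving [2, 2]. So we have 2 block(s) of size 2 → block sizes [2, 2]
  λ = 6: one block (gm = 1), so the single block has size am = 1 → block sizes [1]

Assembling the blocks gives a Jordan form
J =
  [2, 1, 0, 0, 0]
  [0, 2, 0, 0, 0]
  [0, 0, 2, 1, 0]
  [0, 0, 0, 2, 0]
  [0, 0, 0, 0, 6]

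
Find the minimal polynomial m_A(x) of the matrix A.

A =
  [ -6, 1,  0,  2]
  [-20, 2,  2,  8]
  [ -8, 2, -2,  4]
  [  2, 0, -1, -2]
x^2 + 4*x + 4

The characteristic polynomial is χ_A(x) = (x + 2)^4, so the eigenvalues are known. The minimal polynomial is
  m_A(x) = Π_λ (x − λ)^{k_λ}
where k_λ is the size of the *largest* Jordan block for λ (equivalently, the smallest k with (A − λI)^k v = 0 for every generalised eigenvector v of λ).

  λ = -2: largest Jordan block has size 2, contributing (x + 2)^2

So m_A(x) = (x + 2)^2 = x^2 + 4*x + 4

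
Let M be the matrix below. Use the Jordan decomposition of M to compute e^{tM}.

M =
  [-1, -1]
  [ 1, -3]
e^{tM} =
  [t*exp(-2*t) + exp(-2*t), -t*exp(-2*t)]
  [t*exp(-2*t), -t*exp(-2*t) + exp(-2*t)]

Strategy: write M = P · J · P⁻¹ where J is a Jordan canonical form, so e^{tM} = P · e^{tJ} · P⁻¹, and e^{tJ} can be computed block-by-block.

M has Jordan form
J =
  [-2,  1]
  [ 0, -2]
(up to reordering of blocks).

Per-block formulas:
  For a 2×2 Jordan block J_2(-2): exp(t · J_2(-2)) = e^(-2t)·(I + t·N), where N is the 2×2 nilpotent shift.

After assembling e^{tJ} and conjugating by P, we get:

e^{tM} =
  [t*exp(-2*t) + exp(-2*t), -t*exp(-2*t)]
  [t*exp(-2*t), -t*exp(-2*t) + exp(-2*t)]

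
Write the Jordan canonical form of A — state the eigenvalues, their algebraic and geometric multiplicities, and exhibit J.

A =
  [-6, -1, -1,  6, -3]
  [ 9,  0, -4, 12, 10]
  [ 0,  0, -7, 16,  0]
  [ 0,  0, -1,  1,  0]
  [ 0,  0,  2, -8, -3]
J_3(-3) ⊕ J_2(-3)

The characteristic polynomial is
  det(x·I − A) = x^5 + 15*x^4 + 90*x^3 + 270*x^2 + 405*x + 243 = (x + 3)^5

Eigenvalues and multiplicities (the geometric multiplicity of λ is n − rank(A − λI), which equals the number of Jordan blocks for λ):
  λ = -3: algebraic multiplicity = 5, geometric multiplicity = 2

Determining the block sizes for each eigenvalue:
  λ = -3: with am = 5 and gm = 2, the partition is not yet determined (e.g. several partitions of 5 into 2 parts exist). Let N = A − (-3)·I. Computing rank(N^1) = 3, rank(N^2) = 1, rank(N^3) = 0; the number of blocks of size ≥ j is rank(N^{j−1}) − rank(N^j), giving [2, 2, 1]. So we have 1 block(s) of size 3, 1 block(s) of size 2 → block sizes [3, 2]

Assembling the blocks gives a Jordan form
J =
  [-3,  1,  0,  0,  0]
  [ 0, -3,  1,  0,  0]
  [ 0,  0, -3,  0,  0]
  [ 0,  0,  0, -3,  1]
  [ 0,  0,  0,  0, -3]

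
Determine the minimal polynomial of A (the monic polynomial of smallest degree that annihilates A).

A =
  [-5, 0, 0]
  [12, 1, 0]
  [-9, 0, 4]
x^3 - 21*x + 20

The characteristic polynomial is χ_A(x) = (x - 4)*(x - 1)*(x + 5), so the eigenvalues are known. The minimal polynomial is
  m_A(x) = Π_λ (x − λ)^{k_λ}
where k_λ is the size of the *largest* Jordan block for λ (equivalently, the smallest k with (A − λI)^k v = 0 for every generalised eigenvector v of λ).

  λ = -5: largest Jordan block has size 1, contributing (x + 5)
  λ = 1: largest Jordan block has size 1, contributing (x − 1)
  λ = 4: largest Jordan block has size 1, contributing (x − 4)

So m_A(x) = (x - 4)*(x - 1)*(x + 5) = x^3 - 21*x + 20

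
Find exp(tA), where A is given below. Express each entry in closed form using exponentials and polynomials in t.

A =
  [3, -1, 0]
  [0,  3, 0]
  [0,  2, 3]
e^{tA} =
  [exp(3*t), -t*exp(3*t), 0]
  [0, exp(3*t), 0]
  [0, 2*t*exp(3*t), exp(3*t)]

Strategy: write A = P · J · P⁻¹ where J is a Jordan canonical form, so e^{tA} = P · e^{tJ} · P⁻¹, and e^{tJ} can be computed block-by-block.

A has Jordan form
J =
  [3, 1, 0]
  [0, 3, 0]
  [0, 0, 3]
(up to reordering of blocks).

Per-block formulas:
  For a 2×2 Jordan block J_2(3): exp(t · J_2(3)) = e^(3t)·(I + t·N), where N is the 2×2 nilpotent shift.
  For a 1×1 block at λ = 3: exp(t · [3]) = [e^(3t)].

After assembling e^{tJ} and conjugating by P, we get:

e^{tA} =
  [exp(3*t), -t*exp(3*t), 0]
  [0, exp(3*t), 0]
  [0, 2*t*exp(3*t), exp(3*t)]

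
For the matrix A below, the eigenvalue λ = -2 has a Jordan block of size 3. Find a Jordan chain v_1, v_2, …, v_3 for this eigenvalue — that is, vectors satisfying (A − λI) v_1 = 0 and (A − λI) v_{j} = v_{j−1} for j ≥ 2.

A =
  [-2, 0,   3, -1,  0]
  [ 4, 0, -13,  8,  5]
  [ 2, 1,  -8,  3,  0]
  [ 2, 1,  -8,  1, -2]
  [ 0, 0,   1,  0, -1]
A Jordan chain for λ = -2 of length 3:
v_1 = (4, -2, -2, -6, 2)ᵀ
v_2 = (0, 4, 2, 2, 0)ᵀ
v_3 = (1, 0, 0, 0, 0)ᵀ

Let N = A − (-2)·I. We want v_3 with N^3 v_3 = 0 but N^2 v_3 ≠ 0; then v_{j-1} := N · v_j for j = 3, …, 2.

Pick v_3 = (1, 0, 0, 0, 0)ᵀ.
Then v_2 = N · v_3 = (0, 4, 2, 2, 0)ᵀ.
Then v_1 = N · v_2 = (4, -2, -2, -6, 2)ᵀ.

Sanity check: (A − (-2)·I) v_1 = (0, 0, 0, 0, 0)ᵀ = 0. ✓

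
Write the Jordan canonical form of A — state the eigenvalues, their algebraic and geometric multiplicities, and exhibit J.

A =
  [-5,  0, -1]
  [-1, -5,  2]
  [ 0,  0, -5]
J_3(-5)

The characteristic polynomial is
  det(x·I − A) = x^3 + 15*x^2 + 75*x + 125 = (x + 5)^3

Eigenvalues and multiplicities (the geometric multiplicity of λ is n − rank(A − λI), which equals the number of Jordan blocks for λ):
  λ = -5: algebraic multiplicity = 3, geometric multiplicity = 1

Determining the block sizes for each eigenvalue:
  λ = -5: one block (gm = 1), so the single block has size am = 3 → block sizes [3]

Assembling the blocks gives a Jordan form
J =
  [-5,  1,  0]
  [ 0, -5,  1]
  [ 0,  0, -5]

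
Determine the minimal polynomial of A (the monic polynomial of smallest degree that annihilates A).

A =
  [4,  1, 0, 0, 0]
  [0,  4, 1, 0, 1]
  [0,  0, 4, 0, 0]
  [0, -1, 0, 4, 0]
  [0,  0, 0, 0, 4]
x^3 - 12*x^2 + 48*x - 64

The characteristic polynomial is χ_A(x) = (x - 4)^5, so the eigenvalues are known. The minimal polynomial is
  m_A(x) = Π_λ (x − λ)^{k_λ}
where k_λ is the size of the *largest* Jordan block for λ (equivalently, the smallest k with (A − λI)^k v = 0 for every generalised eigenvector v of λ).

  λ = 4: largest Jordan block has size 3, contributing (x − 4)^3

So m_A(x) = (x - 4)^3 = x^3 - 12*x^2 + 48*x - 64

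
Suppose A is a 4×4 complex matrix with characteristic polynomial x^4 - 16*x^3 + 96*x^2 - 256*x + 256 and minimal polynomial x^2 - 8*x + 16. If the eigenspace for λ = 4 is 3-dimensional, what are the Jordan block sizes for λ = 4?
Block sizes for λ = 4: [2, 1, 1]

Step 1 — from the characteristic polynomial, algebraic multiplicity of λ = 4 is 4. From dim ker(A − (4)·I) = 3, there are exactly 3 Jordan blocks for λ = 4.
Step 2 — from the minimal polynomial, the factor (x − 4)^2 tells us the largest block for λ = 4 has size 2.
Step 3 — with total size 4, 3 blocks, and largest block 2, the block sizes (in nonincreasing order) are [2, 1, 1].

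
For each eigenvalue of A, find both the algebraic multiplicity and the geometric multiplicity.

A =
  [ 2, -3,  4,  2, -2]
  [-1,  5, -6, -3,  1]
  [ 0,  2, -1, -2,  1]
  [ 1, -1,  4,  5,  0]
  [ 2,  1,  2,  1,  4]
λ = 3: alg = 5, geom = 2

Step 1 — factor the characteristic polynomial to read off the algebraic multiplicities:
  χ_A(x) = (x - 3)^5

Step 2 — compute geometric multiplicities via the rank-nullity identity g(λ) = n − rank(A − λI):
  rank(A − (3)·I) = 3, so dim ker(A − (3)·I) = n − 3 = 2

Summary:
  λ = 3: algebraic multiplicity = 5, geometric multiplicity = 2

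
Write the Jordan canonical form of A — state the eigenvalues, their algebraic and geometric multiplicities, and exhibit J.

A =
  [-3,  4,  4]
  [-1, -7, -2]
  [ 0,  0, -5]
J_2(-5) ⊕ J_1(-5)

The characteristic polynomial is
  det(x·I − A) = x^3 + 15*x^2 + 75*x + 125 = (x + 5)^3

Eigenvalues and multiplicities (the geometric multiplicity of λ is n − rank(A − λI), which equals the number of Jordan blocks for λ):
  λ = -5: algebraic multiplicity = 3, geometric multiplicity = 2

Determining the block sizes for each eigenvalue:
  λ = -5: 2 blocks summing to 3 forces exactly one block of size 2 and the rest size 1 → block sizes [2, 1]

Assembling the blocks gives a Jordan form
J =
  [-5,  1,  0]
  [ 0, -5,  0]
  [ 0,  0, -5]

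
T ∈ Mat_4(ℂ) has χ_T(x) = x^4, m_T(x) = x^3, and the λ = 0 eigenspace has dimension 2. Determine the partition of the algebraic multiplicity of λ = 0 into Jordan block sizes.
Block sizes for λ = 0: [3, 1]

Step 1 — from the characteristic polynomial, algebraic multiplicity of λ = 0 is 4. From dim ker(T − (0)·I) = 2, there are exactly 2 Jordan blocks for λ = 0.
Step 2 — from the minimal polynomial, the factor (x − 0)^3 tells us the largest block for λ = 0 has size 3.
Step 3 — with total size 4, 2 blocks, and largest block 3, the block sizes (in nonincreasing order) are [3, 1].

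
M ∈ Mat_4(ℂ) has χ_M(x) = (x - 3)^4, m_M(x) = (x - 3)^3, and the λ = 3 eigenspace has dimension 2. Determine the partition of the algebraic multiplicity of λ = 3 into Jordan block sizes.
Block sizes for λ = 3: [3, 1]

Step 1 — from the characteristic polynomial, algebraic multiplicity of λ = 3 is 4. From dim ker(M − (3)·I) = 2, there are exactly 2 Jordan blocks for λ = 3.
Step 2 — from the minimal polynomial, the factor (x − 3)^3 tells us the largest block for λ = 3 has size 3.
Step 3 — with total size 4, 2 blocks, and largest block 3, the block sizes (in nonincreasing order) are [3, 1].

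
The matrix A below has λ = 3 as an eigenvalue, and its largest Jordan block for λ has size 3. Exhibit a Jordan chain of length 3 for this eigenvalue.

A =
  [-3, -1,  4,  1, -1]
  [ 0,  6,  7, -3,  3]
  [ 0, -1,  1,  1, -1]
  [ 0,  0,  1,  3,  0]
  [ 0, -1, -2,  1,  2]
A Jordan chain for λ = 3 of length 3:
v_1 = (0, -1, 0, -1, 0)ᵀ
v_2 = (-1, 3, -1, 0, -1)ᵀ
v_3 = (0, 1, 0, 0, 0)ᵀ

Let N = A − (3)·I. We want v_3 with N^3 v_3 = 0 but N^2 v_3 ≠ 0; then v_{j-1} := N · v_j for j = 3, …, 2.

Pick v_3 = (0, 1, 0, 0, 0)ᵀ.
Then v_2 = N · v_3 = (-1, 3, -1, 0, -1)ᵀ.
Then v_1 = N · v_2 = (0, -1, 0, -1, 0)ᵀ.

Sanity check: (A − (3)·I) v_1 = (0, 0, 0, 0, 0)ᵀ = 0. ✓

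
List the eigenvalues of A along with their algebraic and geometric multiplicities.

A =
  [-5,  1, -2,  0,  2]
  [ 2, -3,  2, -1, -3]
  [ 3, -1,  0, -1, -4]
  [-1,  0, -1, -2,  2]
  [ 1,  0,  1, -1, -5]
λ = -3: alg = 5, geom = 2

Step 1 — factor the characteristic polynomial to read off the algebraic multiplicities:
  χ_A(x) = (x + 3)^5

Step 2 — compute geometric multiplicities via the rank-nullity identity g(λ) = n − rank(A − λI):
  rank(A − (-3)·I) = 3, so dim ker(A − (-3)·I) = n − 3 = 2

Summary:
  λ = -3: algebraic multiplicity = 5, geometric multiplicity = 2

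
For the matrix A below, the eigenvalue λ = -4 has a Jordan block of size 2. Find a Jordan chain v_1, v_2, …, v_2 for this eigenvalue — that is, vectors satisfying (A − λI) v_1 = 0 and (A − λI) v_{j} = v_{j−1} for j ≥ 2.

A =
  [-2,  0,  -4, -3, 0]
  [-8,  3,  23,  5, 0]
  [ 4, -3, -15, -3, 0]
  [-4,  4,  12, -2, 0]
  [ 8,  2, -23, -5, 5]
A Jordan chain for λ = -4 of length 2:
v_1 = (2, -8, 4, -4, 8)ᵀ
v_2 = (1, 0, 0, 0, 0)ᵀ

Let N = A − (-4)·I. We want v_2 with N^2 v_2 = 0 but N^1 v_2 ≠ 0; then v_{j-1} := N · v_j for j = 2, …, 2.

Pick v_2 = (1, 0, 0, 0, 0)ᵀ.
Then v_1 = N · v_2 = (2, -8, 4, -4, 8)ᵀ.

Sanity check: (A − (-4)·I) v_1 = (0, 0, 0, 0, 0)ᵀ = 0. ✓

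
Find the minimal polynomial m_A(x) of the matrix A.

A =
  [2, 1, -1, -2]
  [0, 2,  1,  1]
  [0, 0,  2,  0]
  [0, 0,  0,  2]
x^3 - 6*x^2 + 12*x - 8

The characteristic polynomial is χ_A(x) = (x - 2)^4, so the eigenvalues are known. The minimal polynomial is
  m_A(x) = Π_λ (x − λ)^{k_λ}
where k_λ is the size of the *largest* Jordan block for λ (equivalently, the smallest k with (A − λI)^k v = 0 for every generalised eigenvector v of λ).

  λ = 2: largest Jordan block has size 3, contributing (x − 2)^3

So m_A(x) = (x - 2)^3 = x^3 - 6*x^2 + 12*x - 8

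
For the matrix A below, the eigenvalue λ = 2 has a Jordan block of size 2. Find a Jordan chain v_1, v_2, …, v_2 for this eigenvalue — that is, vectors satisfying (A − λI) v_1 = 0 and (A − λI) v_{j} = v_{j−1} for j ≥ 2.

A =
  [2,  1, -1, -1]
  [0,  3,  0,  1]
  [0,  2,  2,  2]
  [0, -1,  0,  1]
A Jordan chain for λ = 2 of length 2:
v_1 = (1, 1, 2, -1)ᵀ
v_2 = (0, 1, 0, 0)ᵀ

Let N = A − (2)·I. We want v_2 with N^2 v_2 = 0 but N^1 v_2 ≠ 0; then v_{j-1} := N · v_j for j = 2, …, 2.

Pick v_2 = (0, 1, 0, 0)ᵀ.
Then v_1 = N · v_2 = (1, 1, 2, -1)ᵀ.

Sanity check: (A − (2)·I) v_1 = (0, 0, 0, 0)ᵀ = 0. ✓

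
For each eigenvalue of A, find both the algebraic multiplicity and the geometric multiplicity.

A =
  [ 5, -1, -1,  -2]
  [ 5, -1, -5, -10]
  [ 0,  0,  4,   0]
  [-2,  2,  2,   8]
λ = 4: alg = 4, geom = 3

Step 1 — factor the characteristic polynomial to read off the algebraic multiplicities:
  χ_A(x) = (x - 4)^4

Step 2 — compute geometric multiplicities via the rank-nullity identity g(λ) = n − rank(A − λI):
  rank(A − (4)·I) = 1, so dim ker(A − (4)·I) = n − 1 = 3

Summary:
  λ = 4: algebraic multiplicity = 4, geometric multiplicity = 3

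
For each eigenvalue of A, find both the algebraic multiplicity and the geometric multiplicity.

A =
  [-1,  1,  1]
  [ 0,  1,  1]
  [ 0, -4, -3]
λ = -1: alg = 3, geom = 1

Step 1 — factor the characteristic polynomial to read off the algebraic multiplicities:
  χ_A(x) = (x + 1)^3

Step 2 — compute geometric multiplicities via the rank-nullity identity g(λ) = n − rank(A − λI):
  rank(A − (-1)·I) = 2, so dim ker(A − (-1)·I) = n − 2 = 1

Summary:
  λ = -1: algebraic multiplicity = 3, geometric multiplicity = 1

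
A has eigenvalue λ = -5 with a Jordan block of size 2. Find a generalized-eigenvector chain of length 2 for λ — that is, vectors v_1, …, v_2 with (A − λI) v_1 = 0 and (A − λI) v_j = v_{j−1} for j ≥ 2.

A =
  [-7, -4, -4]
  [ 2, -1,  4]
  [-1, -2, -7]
A Jordan chain for λ = -5 of length 2:
v_1 = (-2, 2, -1)ᵀ
v_2 = (1, 0, 0)ᵀ

Let N = A − (-5)·I. We want v_2 with N^2 v_2 = 0 but N^1 v_2 ≠ 0; then v_{j-1} := N · v_j for j = 2, …, 2.

Pick v_2 = (1, 0, 0)ᵀ.
Then v_1 = N · v_2 = (-2, 2, -1)ᵀ.

Sanity check: (A − (-5)·I) v_1 = (0, 0, 0)ᵀ = 0. ✓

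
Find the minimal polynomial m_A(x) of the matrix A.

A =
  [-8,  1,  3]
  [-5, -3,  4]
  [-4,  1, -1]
x^3 + 12*x^2 + 48*x + 64

The characteristic polynomial is χ_A(x) = (x + 4)^3, so the eigenvalues are known. The minimal polynomial is
  m_A(x) = Π_λ (x − λ)^{k_λ}
where k_λ is the size of the *largest* Jordan block for λ (equivalently, the smallest k with (A − λI)^k v = 0 for every generalised eigenvector v of λ).

  λ = -4: largest Jordan block has size 3, contributing (x + 4)^3

So m_A(x) = (x + 4)^3 = x^3 + 12*x^2 + 48*x + 64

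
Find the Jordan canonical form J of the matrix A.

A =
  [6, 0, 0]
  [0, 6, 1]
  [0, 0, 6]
J_2(6) ⊕ J_1(6)

The characteristic polynomial is
  det(x·I − A) = x^3 - 18*x^2 + 108*x - 216 = (x - 6)^3

Eigenvalues and multiplicities (the geometric multiplicity of λ is n − rank(A − λI), which equals the number of Jordan blocks for λ):
  λ = 6: algebraic multiplicity = 3, geometric multiplicity = 2

Determining the block sizes for each eigenvalue:
  λ = 6: 2 blocks summing to 3 forces exactly one block of size 2 and the rest size 1 → block sizes [2, 1]

Assembling the blocks gives a Jordan form
J =
  [6, 1, 0]
  [0, 6, 0]
  [0, 0, 6]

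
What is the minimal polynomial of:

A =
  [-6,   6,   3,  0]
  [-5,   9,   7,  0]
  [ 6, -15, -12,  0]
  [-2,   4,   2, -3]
x^3 + 9*x^2 + 27*x + 27

The characteristic polynomial is χ_A(x) = (x + 3)^4, so the eigenvalues are known. The minimal polynomial is
  m_A(x) = Π_λ (x − λ)^{k_λ}
where k_λ is the size of the *largest* Jordan block for λ (equivalently, the smallest k with (A − λI)^k v = 0 for every generalised eigenvector v of λ).

  λ = -3: largest Jordan block has size 3, contributing (x + 3)^3

So m_A(x) = (x + 3)^3 = x^3 + 9*x^2 + 27*x + 27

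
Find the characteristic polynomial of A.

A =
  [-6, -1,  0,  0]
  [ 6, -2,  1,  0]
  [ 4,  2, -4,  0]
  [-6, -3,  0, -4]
x^4 + 16*x^3 + 96*x^2 + 256*x + 256

Expanding det(x·I − A) (e.g. by cofactor expansion or by noting that A is similar to its Jordan form J, which has the same characteristic polynomial as A) gives
  χ_A(x) = x^4 + 16*x^3 + 96*x^2 + 256*x + 256
which factors as (x + 4)^4. The eigenvalues (with algebraic multiplicities) are λ = -4 with multiplicity 4.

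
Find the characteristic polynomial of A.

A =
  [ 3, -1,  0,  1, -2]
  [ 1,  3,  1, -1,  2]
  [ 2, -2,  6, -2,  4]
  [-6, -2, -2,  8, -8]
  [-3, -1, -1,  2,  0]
x^5 - 20*x^4 + 160*x^3 - 640*x^2 + 1280*x - 1024

Expanding det(x·I − A) (e.g. by cofactor expansion or by noting that A is similar to its Jordan form J, which has the same characteristic polynomial as A) gives
  χ_A(x) = x^5 - 20*x^4 + 160*x^3 - 640*x^2 + 1280*x - 1024
which factors as (x - 4)^5. The eigenvalues (with algebraic multiplicities) are λ = 4 with multiplicity 5.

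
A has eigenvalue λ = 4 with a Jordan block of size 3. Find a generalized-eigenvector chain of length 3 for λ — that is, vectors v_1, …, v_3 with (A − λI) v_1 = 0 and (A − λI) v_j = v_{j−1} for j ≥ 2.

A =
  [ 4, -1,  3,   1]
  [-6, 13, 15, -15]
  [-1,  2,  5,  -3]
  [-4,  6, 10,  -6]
A Jordan chain for λ = 4 of length 3:
v_1 = (-1, -9, -1, -6)ᵀ
v_2 = (0, -6, -1, -4)ᵀ
v_3 = (1, 0, 0, 0)ᵀ

Let N = A − (4)·I. We want v_3 with N^3 v_3 = 0 but N^2 v_3 ≠ 0; then v_{j-1} := N · v_j for j = 3, …, 2.

Pick v_3 = (1, 0, 0, 0)ᵀ.
Then v_2 = N · v_3 = (0, -6, -1, -4)ᵀ.
Then v_1 = N · v_2 = (-1, -9, -1, -6)ᵀ.

Sanity check: (A − (4)·I) v_1 = (0, 0, 0, 0)ᵀ = 0. ✓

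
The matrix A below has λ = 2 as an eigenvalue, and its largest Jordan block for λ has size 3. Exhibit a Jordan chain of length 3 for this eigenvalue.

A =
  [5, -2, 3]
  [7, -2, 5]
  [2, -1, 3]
A Jordan chain for λ = 2 of length 3:
v_1 = (1, 3, 1)ᵀ
v_2 = (3, 7, 2)ᵀ
v_3 = (1, 0, 0)ᵀ

Let N = A − (2)·I. We want v_3 with N^3 v_3 = 0 but N^2 v_3 ≠ 0; then v_{j-1} := N · v_j for j = 3, …, 2.

Pick v_3 = (1, 0, 0)ᵀ.
Then v_2 = N · v_3 = (3, 7, 2)ᵀ.
Then v_1 = N · v_2 = (1, 3, 1)ᵀ.

Sanity check: (A − (2)·I) v_1 = (0, 0, 0)ᵀ = 0. ✓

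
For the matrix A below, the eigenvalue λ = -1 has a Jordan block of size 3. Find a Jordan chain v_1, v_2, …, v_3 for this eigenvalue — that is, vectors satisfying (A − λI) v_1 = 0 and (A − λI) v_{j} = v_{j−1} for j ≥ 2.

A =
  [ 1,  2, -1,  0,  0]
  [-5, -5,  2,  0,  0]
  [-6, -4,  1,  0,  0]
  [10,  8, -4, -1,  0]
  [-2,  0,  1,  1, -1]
A Jordan chain for λ = -1 of length 3:
v_1 = (0, -2, -4, 4, 0)ᵀ
v_2 = (2, -5, -6, 10, -2)ᵀ
v_3 = (1, 0, 0, 0, 0)ᵀ

Let N = A − (-1)·I. We want v_3 with N^3 v_3 = 0 but N^2 v_3 ≠ 0; then v_{j-1} := N · v_j for j = 3, …, 2.

Pick v_3 = (1, 0, 0, 0, 0)ᵀ.
Then v_2 = N · v_3 = (2, -5, -6, 10, -2)ᵀ.
Then v_1 = N · v_2 = (0, -2, -4, 4, 0)ᵀ.

Sanity check: (A − (-1)·I) v_1 = (0, 0, 0, 0, 0)ᵀ = 0. ✓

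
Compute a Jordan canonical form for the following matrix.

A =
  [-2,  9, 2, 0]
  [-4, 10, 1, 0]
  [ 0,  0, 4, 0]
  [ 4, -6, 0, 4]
J_3(4) ⊕ J_1(4)

The characteristic polynomial is
  det(x·I − A) = x^4 - 16*x^3 + 96*x^2 - 256*x + 256 = (x - 4)^4

Eigenvalues and multiplicities (the geometric multiplicity of λ is n − rank(A − λI), which equals the number of Jordan blocks for λ):
  λ = 4: algebraic multiplicity = 4, geometric multiplicity = 2

Determining the block sizes for each eigenvalue:
  λ = 4: with am = 4 and gm = 2, the partition is not yet determined (e.g. several partitions of 4 into 2 parts exist). Let N = A − (4)·I. Computing rank(N^1) = 2, rank(N^2) = 1, rank(N^3) = 0; the number of blocks of size ≥ j is rank(N^{j−1}) − rank(N^j), giving [2, 1, 1]. So we have 1 block(s) of size 3, 1 block(s) of size 1 → block sizes [3, 1]

Assembling the blocks gives a Jordan form
J =
  [4, 1, 0, 0]
  [0, 4, 1, 0]
  [0, 0, 4, 0]
  [0, 0, 0, 4]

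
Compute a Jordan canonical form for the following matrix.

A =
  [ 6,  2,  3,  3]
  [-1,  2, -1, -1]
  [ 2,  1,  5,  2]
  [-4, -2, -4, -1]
J_3(3) ⊕ J_1(3)

The characteristic polynomial is
  det(x·I − A) = x^4 - 12*x^3 + 54*x^2 - 108*x + 81 = (x - 3)^4

Eigenvalues and multiplicities (the geometric multiplicity of λ is n − rank(A − λI), which equals the number of Jordan blocks for λ):
  λ = 3: algebraic multiplicity = 4, geometric multiplicity = 2

Determining the block sizes for each eigenvalue:
  λ = 3: with am = 4 and gm = 2, the partition is not yet determined (e.g. several partitions of 4 into 2 parts exist). Let N = A − (3)·I. Computing rank(N^1) = 2, rank(N^2) = 1, rank(N^3) = 0; the number of blocks of size ≥ j is rank(N^{j−1}) − rank(N^j), giving [2, 1, 1]. So we have 1 block(s) of size 3, 1 block(s) of size 1 → block sizes [3, 1]

Assembling the blocks gives a Jordan form
J =
  [3, 1, 0, 0]
  [0, 3, 1, 0]
  [0, 0, 3, 0]
  [0, 0, 0, 3]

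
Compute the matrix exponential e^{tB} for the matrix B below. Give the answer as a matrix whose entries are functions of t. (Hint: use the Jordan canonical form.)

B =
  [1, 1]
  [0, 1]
e^{tB} =
  [exp(t), t*exp(t)]
  [0, exp(t)]

Strategy: write B = P · J · P⁻¹ where J is a Jordan canonical form, so e^{tB} = P · e^{tJ} · P⁻¹, and e^{tJ} can be computed block-by-block.

B has Jordan form
J =
  [1, 1]
  [0, 1]
(up to reordering of blocks).

Per-block formulas:
  For a 2×2 Jordan block J_2(1): exp(t · J_2(1)) = e^(1t)·(I + t·N), where N is the 2×2 nilpotent shift.

After assembling e^{tJ} and conjugating by P, we get:

e^{tB} =
  [exp(t), t*exp(t)]
  [0, exp(t)]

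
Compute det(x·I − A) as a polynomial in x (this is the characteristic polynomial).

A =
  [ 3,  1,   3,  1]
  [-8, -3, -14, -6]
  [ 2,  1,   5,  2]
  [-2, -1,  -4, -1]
x^4 - 4*x^3 + 6*x^2 - 4*x + 1

Expanding det(x·I − A) (e.g. by cofactor expansion or by noting that A is similar to its Jordan form J, which has the same characteristic polynomial as A) gives
  χ_A(x) = x^4 - 4*x^3 + 6*x^2 - 4*x + 1
which factors as (x - 1)^4. The eigenvalues (with algebraic multiplicities) are λ = 1 with multiplicity 4.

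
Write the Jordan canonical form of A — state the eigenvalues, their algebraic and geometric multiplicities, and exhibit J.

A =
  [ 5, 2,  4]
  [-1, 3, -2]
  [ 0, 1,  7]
J_3(5)

The characteristic polynomial is
  det(x·I − A) = x^3 - 15*x^2 + 75*x - 125 = (x - 5)^3

Eigenvalues and multiplicities (the geometric multiplicity of λ is n − rank(A − λI), which equals the number of Jordan blocks for λ):
  λ = 5: algebraic multiplicity = 3, geometric multiplicity = 1

Determining the block sizes for each eigenvalue:
  λ = 5: one block (gm = 1), so the single block has size am = 3 → block sizes [3]

Assembling the blocks gives a Jordan form
J =
  [5, 1, 0]
  [0, 5, 1]
  [0, 0, 5]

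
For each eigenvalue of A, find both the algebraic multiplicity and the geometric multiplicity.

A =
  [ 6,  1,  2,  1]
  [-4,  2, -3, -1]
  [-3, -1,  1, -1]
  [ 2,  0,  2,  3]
λ = 3: alg = 4, geom = 2

Step 1 — factor the characteristic polynomial to read off the algebraic multiplicities:
  χ_A(x) = (x - 3)^4

Step 2 — compute geometric multiplicities via the rank-nullity identity g(λ) = n − rank(A − λI):
  rank(A − (3)·I) = 2, so dim ker(A − (3)·I) = n − 2 = 2

Summary:
  λ = 3: algebraic multiplicity = 4, geometric multiplicity = 2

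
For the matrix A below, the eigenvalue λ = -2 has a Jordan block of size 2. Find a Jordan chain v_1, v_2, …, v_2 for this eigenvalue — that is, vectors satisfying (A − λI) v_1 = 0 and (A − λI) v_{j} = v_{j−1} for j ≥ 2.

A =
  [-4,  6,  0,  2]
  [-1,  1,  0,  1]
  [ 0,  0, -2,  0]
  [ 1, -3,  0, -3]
A Jordan chain for λ = -2 of length 2:
v_1 = (-2, -1, 0, 1)ᵀ
v_2 = (1, 0, 0, 0)ᵀ

Let N = A − (-2)·I. We want v_2 with N^2 v_2 = 0 but N^1 v_2 ≠ 0; then v_{j-1} := N · v_j for j = 2, …, 2.

Pick v_2 = (1, 0, 0, 0)ᵀ.
Then v_1 = N · v_2 = (-2, -1, 0, 1)ᵀ.

Sanity check: (A − (-2)·I) v_1 = (0, 0, 0, 0)ᵀ = 0. ✓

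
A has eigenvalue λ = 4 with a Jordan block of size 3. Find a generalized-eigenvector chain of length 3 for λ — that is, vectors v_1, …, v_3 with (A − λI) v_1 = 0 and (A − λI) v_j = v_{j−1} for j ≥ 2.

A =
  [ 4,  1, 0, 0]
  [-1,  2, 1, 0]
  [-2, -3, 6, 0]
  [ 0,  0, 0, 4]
A Jordan chain for λ = 4 of length 3:
v_1 = (-1, 0, -1, 0)ᵀ
v_2 = (0, -1, -2, 0)ᵀ
v_3 = (1, 0, 0, 0)ᵀ

Let N = A − (4)·I. We want v_3 with N^3 v_3 = 0 but N^2 v_3 ≠ 0; then v_{j-1} := N · v_j for j = 3, …, 2.

Pick v_3 = (1, 0, 0, 0)ᵀ.
Then v_2 = N · v_3 = (0, -1, -2, 0)ᵀ.
Then v_1 = N · v_2 = (-1, 0, -1, 0)ᵀ.

Sanity check: (A − (4)·I) v_1 = (0, 0, 0, 0)ᵀ = 0. ✓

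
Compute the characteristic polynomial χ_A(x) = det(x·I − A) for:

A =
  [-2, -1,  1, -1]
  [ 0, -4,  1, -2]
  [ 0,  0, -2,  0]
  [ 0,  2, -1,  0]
x^4 + 8*x^3 + 24*x^2 + 32*x + 16

Expanding det(x·I − A) (e.g. by cofactor expansion or by noting that A is similar to its Jordan form J, which has the same characteristic polynomial as A) gives
  χ_A(x) = x^4 + 8*x^3 + 24*x^2 + 32*x + 16
which factors as (x + 2)^4. The eigenvalues (with algebraic multiplicities) are λ = -2 with multiplicity 4.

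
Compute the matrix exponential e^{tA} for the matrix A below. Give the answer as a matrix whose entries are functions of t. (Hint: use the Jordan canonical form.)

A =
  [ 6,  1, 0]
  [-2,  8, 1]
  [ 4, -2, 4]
e^{tA} =
  [-t^2*exp(6*t) + exp(6*t), t^2*exp(6*t) + t*exp(6*t), t^2*exp(6*t)/2]
  [-2*t*exp(6*t), 2*t*exp(6*t) + exp(6*t), t*exp(6*t)]
  [-2*t^2*exp(6*t) + 4*t*exp(6*t), 2*t^2*exp(6*t) - 2*t*exp(6*t), t^2*exp(6*t) - 2*t*exp(6*t) + exp(6*t)]

Strategy: write A = P · J · P⁻¹ where J is a Jordan canonical form, so e^{tA} = P · e^{tJ} · P⁻¹, and e^{tJ} can be computed block-by-block.

A has Jordan form
J =
  [6, 1, 0]
  [0, 6, 1]
  [0, 0, 6]
(up to reordering of blocks).

Per-block formulas:
  For a 3×3 Jordan block J_3(6): exp(t · J_3(6)) = e^(6t)·(I + t·N + (t^2/2)·N^2), where N is the 3×3 nilpotent shift.

After assembling e^{tJ} and conjugating by P, we get:

e^{tA} =
  [-t^2*exp(6*t) + exp(6*t), t^2*exp(6*t) + t*exp(6*t), t^2*exp(6*t)/2]
  [-2*t*exp(6*t), 2*t*exp(6*t) + exp(6*t), t*exp(6*t)]
  [-2*t^2*exp(6*t) + 4*t*exp(6*t), 2*t^2*exp(6*t) - 2*t*exp(6*t), t^2*exp(6*t) - 2*t*exp(6*t) + exp(6*t)]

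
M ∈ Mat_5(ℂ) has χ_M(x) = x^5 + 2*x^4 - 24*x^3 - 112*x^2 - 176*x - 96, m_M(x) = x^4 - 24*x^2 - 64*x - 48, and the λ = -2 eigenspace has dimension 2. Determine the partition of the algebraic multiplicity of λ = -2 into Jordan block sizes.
Block sizes for λ = -2: [3, 1]

Step 1 — from the characteristic polynomial, algebraic multiplicity of λ = -2 is 4. From dim ker(M − (-2)·I) = 2, there are exactly 2 Jordan blocks for λ = -2.
Step 2 — from the minimal polynomial, the factor (x + 2)^3 tells us the largest block for λ = -2 has size 3.
Step 3 — with total size 4, 2 blocks, and largest block 3, the block sizes (in nonincreasing order) are [3, 1].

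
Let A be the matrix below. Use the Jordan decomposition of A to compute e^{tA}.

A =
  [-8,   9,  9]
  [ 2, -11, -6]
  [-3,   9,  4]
e^{tA} =
  [-3*t*exp(-5*t) + exp(-5*t), 9*t*exp(-5*t), 9*t*exp(-5*t)]
  [2*t*exp(-5*t), -6*t*exp(-5*t) + exp(-5*t), -6*t*exp(-5*t)]
  [-3*t*exp(-5*t), 9*t*exp(-5*t), 9*t*exp(-5*t) + exp(-5*t)]

Strategy: write A = P · J · P⁻¹ where J is a Jordan canonical form, so e^{tA} = P · e^{tJ} · P⁻¹, and e^{tJ} can be computed block-by-block.

A has Jordan form
J =
  [-5,  1,  0]
  [ 0, -5,  0]
  [ 0,  0, -5]
(up to reordering of blocks).

Per-block formulas:
  For a 1×1 block at λ = -5: exp(t · [-5]) = [e^(-5t)].
  For a 2×2 Jordan block J_2(-5): exp(t · J_2(-5)) = e^(-5t)·(I + t·N), where N is the 2×2 nilpotent shift.

After assembling e^{tJ} and conjugating by P, we get:

e^{tA} =
  [-3*t*exp(-5*t) + exp(-5*t), 9*t*exp(-5*t), 9*t*exp(-5*t)]
  [2*t*exp(-5*t), -6*t*exp(-5*t) + exp(-5*t), -6*t*exp(-5*t)]
  [-3*t*exp(-5*t), 9*t*exp(-5*t), 9*t*exp(-5*t) + exp(-5*t)]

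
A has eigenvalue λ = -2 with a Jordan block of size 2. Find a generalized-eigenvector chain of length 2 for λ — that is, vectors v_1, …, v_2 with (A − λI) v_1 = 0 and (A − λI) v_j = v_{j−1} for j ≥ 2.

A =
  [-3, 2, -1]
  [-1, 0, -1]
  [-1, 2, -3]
A Jordan chain for λ = -2 of length 2:
v_1 = (-1, -1, -1)ᵀ
v_2 = (1, 0, 0)ᵀ

Let N = A − (-2)·I. We want v_2 with N^2 v_2 = 0 but N^1 v_2 ≠ 0; then v_{j-1} := N · v_j for j = 2, …, 2.

Pick v_2 = (1, 0, 0)ᵀ.
Then v_1 = N · v_2 = (-1, -1, -1)ᵀ.

Sanity check: (A − (-2)·I) v_1 = (0, 0, 0)ᵀ = 0. ✓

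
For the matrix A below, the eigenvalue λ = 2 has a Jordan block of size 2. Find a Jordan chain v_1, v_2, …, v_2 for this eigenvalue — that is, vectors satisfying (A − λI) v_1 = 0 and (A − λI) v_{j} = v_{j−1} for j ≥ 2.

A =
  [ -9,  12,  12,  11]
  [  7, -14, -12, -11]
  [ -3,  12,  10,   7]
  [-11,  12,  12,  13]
A Jordan chain for λ = 2 of length 2:
v_1 = (1, -1, 1, 1)ᵀ
v_2 = (1, -1, 2, 0)ᵀ

Let N = A − (2)·I. We want v_2 with N^2 v_2 = 0 but N^1 v_2 ≠ 0; then v_{j-1} := N · v_j for j = 2, …, 2.

Pick v_2 = (1, -1, 2, 0)ᵀ.
Then v_1 = N · v_2 = (1, -1, 1, 1)ᵀ.

Sanity check: (A − (2)·I) v_1 = (0, 0, 0, 0)ᵀ = 0. ✓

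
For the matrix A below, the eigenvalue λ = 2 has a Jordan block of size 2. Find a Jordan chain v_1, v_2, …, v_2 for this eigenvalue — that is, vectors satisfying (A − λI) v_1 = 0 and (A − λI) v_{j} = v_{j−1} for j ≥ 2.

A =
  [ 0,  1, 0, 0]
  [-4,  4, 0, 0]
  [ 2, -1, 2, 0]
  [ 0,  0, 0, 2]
A Jordan chain for λ = 2 of length 2:
v_1 = (-2, -4, 2, 0)ᵀ
v_2 = (1, 0, 0, 0)ᵀ

Let N = A − (2)·I. We want v_2 with N^2 v_2 = 0 but N^1 v_2 ≠ 0; then v_{j-1} := N · v_j for j = 2, …, 2.

Pick v_2 = (1, 0, 0, 0)ᵀ.
Then v_1 = N · v_2 = (-2, -4, 2, 0)ᵀ.

Sanity check: (A − (2)·I) v_1 = (0, 0, 0, 0)ᵀ = 0. ✓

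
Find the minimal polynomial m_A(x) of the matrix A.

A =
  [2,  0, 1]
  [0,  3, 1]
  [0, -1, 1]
x^3 - 6*x^2 + 12*x - 8

The characteristic polynomial is χ_A(x) = (x - 2)^3, so the eigenvalues are known. The minimal polynomial is
  m_A(x) = Π_λ (x − λ)^{k_λ}
where k_λ is the size of the *largest* Jordan block for λ (equivalently, the smallest k with (A − λI)^k v = 0 for every generalised eigenvector v of λ).

  λ = 2: largest Jordan block has size 3, contributing (x − 2)^3

So m_A(x) = (x - 2)^3 = x^3 - 6*x^2 + 12*x - 8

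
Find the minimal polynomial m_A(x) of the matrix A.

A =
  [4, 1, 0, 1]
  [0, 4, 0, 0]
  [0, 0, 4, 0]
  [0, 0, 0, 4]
x^2 - 8*x + 16

The characteristic polynomial is χ_A(x) = (x - 4)^4, so the eigenvalues are known. The minimal polynomial is
  m_A(x) = Π_λ (x − λ)^{k_λ}
where k_λ is the size of the *largest* Jordan block for λ (equivalently, the smallest k with (A − λI)^k v = 0 for every generalised eigenvector v of λ).

  λ = 4: largest Jordan block has size 2, contributing (x − 4)^2

So m_A(x) = (x - 4)^2 = x^2 - 8*x + 16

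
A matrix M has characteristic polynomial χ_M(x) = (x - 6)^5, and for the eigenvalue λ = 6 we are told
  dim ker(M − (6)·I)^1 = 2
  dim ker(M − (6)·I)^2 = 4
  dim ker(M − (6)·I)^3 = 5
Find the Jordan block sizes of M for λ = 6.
Block sizes for λ = 6: [3, 2]

From the dimensions of kernels of powers, the number of Jordan blocks of size at least j is d_j − d_{j−1} where d_j = dim ker(N^j) (with d_0 = 0). Computing the differences gives [2, 2, 1].
The number of blocks of size exactly k is (#blocks of size ≥ k) − (#blocks of size ≥ k + 1), so the partition is: 1 block(s) of size 2, 1 block(s) of size 3.
In nonincreasing order the block sizes are [3, 2].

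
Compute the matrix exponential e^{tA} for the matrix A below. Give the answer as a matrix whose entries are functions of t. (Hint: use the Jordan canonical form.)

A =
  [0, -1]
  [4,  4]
e^{tA} =
  [-2*t*exp(2*t) + exp(2*t), -t*exp(2*t)]
  [4*t*exp(2*t), 2*t*exp(2*t) + exp(2*t)]

Strategy: write A = P · J · P⁻¹ where J is a Jordan canonical form, so e^{tA} = P · e^{tJ} · P⁻¹, and e^{tJ} can be computed block-by-block.

A has Jordan form
J =
  [2, 1]
  [0, 2]
(up to reordering of blocks).

Per-block formulas:
  For a 2×2 Jordan block J_2(2): exp(t · J_2(2)) = e^(2t)·(I + t·N), where N is the 2×2 nilpotent shift.

After assembling e^{tJ} and conjugating by P, we get:

e^{tA} =
  [-2*t*exp(2*t) + exp(2*t), -t*exp(2*t)]
  [4*t*exp(2*t), 2*t*exp(2*t) + exp(2*t)]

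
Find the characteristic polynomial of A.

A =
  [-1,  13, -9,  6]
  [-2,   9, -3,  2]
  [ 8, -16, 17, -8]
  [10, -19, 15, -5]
x^4 - 20*x^3 + 150*x^2 - 500*x + 625

Expanding det(x·I − A) (e.g. by cofactor expansion or by noting that A is similar to its Jordan form J, which has the same characteristic polynomial as A) gives
  χ_A(x) = x^4 - 20*x^3 + 150*x^2 - 500*x + 625
which factors as (x - 5)^4. The eigenvalues (with algebraic multiplicities) are λ = 5 with multiplicity 4.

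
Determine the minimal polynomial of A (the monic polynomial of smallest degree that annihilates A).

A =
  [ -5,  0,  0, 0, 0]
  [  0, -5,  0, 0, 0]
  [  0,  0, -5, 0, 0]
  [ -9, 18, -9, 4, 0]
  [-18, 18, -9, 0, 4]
x^2 + x - 20

The characteristic polynomial is χ_A(x) = (x - 4)^2*(x + 5)^3, so the eigenvalues are known. The minimal polynomial is
  m_A(x) = Π_λ (x − λ)^{k_λ}
where k_λ is the size of the *largest* Jordan block for λ (equivalently, the smallest k with (A − λI)^k v = 0 for every generalised eigenvector v of λ).

  λ = -5: largest Jordan block has size 1, contributing (x + 5)
  λ = 4: largest Jordan block has size 1, contributing (x − 4)

So m_A(x) = (x - 4)*(x + 5) = x^2 + x - 20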